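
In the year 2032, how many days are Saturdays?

52

Jan 1, 2032 is a Thursday.
The range spans 366 days (inclusive of both endpoints).
366 = 7 × 52 + 2, so there are 52 full weeks plus 2 extra days.
Each full week contributes one Saturday: 52 so far.
The 2 extra days are Thu, Fri — none qualify.
Total: 52 + 0 = 52.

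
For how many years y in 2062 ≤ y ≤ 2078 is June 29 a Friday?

3

Day of week of June 29 in each year:
2062: Thu, 2063: Fri ✓, 2064: Sun, 2065: Mon, 2066: Tue, 2067: Wed, 2068: Fri ✓, 2069: Sat, 2070: Sun, 2071: Mon, 2072: Wed, 2073: Thu, 2074: Fri ✓, 2075: Sat, 2076: Mon, 2077: Tue, 2078: Wed
Fridays: 2063, 2068, 2074.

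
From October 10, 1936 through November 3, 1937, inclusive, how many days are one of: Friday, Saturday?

111

October 10, 1936 is a Saturday.
From October 10, 1936 to November 3, 1937 is 390 days inclusive.
390 = 7 × 55 + 5, so there are 55 full weeks plus 5 extra days.
Each full week contributes 2 days from the set (Fri, Sat): 55 × 2 = 110.
The 5 extra days are Sat, Sun, Mon, Tue, Wed — 1 of them qualifies.
Total: 110 + 1 = 111.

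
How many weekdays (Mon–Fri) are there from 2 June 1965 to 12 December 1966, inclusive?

399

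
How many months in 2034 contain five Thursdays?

A month has five Thursdays exactly when Thursday falls within its first (length − 28) days.
Jan: 31 days, starts Sun → 5 of Sun, Mon, Tue
Feb: 28 days, starts Wed → 5 of (none)
Mar: 31 days, starts Wed → 5 of Wed, Thu, Fri ✓
Apr: 30 days, starts Sat → 5 of Sat, Sun
May: 31 days, starts Mon → 5 of Mon, Tue, Wed
Jun: 30 days, starts Thu → 5 of Thu, Fri ✓
Jul: 31 days, starts Sat → 5 of Sat, Sun, Mon
Aug: 31 days, starts Tue → 5 of Tue, Wed, Thu ✓
Sep: 30 days, starts Fri → 5 of Fri, Sat
Oct: 31 days, starts Sun → 5 of Sun, Mon, Tue
Nov: 30 days, starts Wed → 5 of Wed, Thu ✓
Dec: 31 days, starts Fri → 5 of Fri, Sat, Sun
Months with five Thursdays: Mar, Jun, Aug, Nov.

4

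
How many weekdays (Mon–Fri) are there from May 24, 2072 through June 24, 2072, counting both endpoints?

24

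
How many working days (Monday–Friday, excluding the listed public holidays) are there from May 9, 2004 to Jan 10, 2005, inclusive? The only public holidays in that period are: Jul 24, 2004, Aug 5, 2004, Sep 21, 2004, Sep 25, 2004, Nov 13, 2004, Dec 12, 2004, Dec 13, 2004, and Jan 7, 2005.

May 9, 2004 is a Sunday.
The range spans 247 days (inclusive of both endpoints).
247 = 7 × 35 + 2, so there are 35 full weeks plus 2 extra days.
Each full week contributes 5 weekdays (Mon–Fri): 35 × 5 = 175.
The 2 extra days are Sun, Mon — 1 of them qualifies.
Total: 175 + 1 = 176.
Holidays: Jul 24, 2004 (Sat); Aug 5, 2004 (Thu); Sep 21, 2004 (Tue); Sep 25, 2004 (Sat); Nov 13, 2004 (Sat); Dec 12, 2004 (Sun); Dec 13, 2004 (Mon); Jan 7, 2005 (Fri).
4 of the 8 holidays fall on weekdays; the rest are weekends and were already excluded.
Business days: 176 − 4 = 172.

172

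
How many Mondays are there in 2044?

2044-01-01 is a Friday.
The range spans 366 days (inclusive of both endpoints).
366 = 7 × 52 + 2, so there are 52 full weeks plus 2 extra days.
Each full week contributes one Monday: 52 so far.
The 2 extra days are Fri, Sat — none qualify.
Total: 52 + 0 = 52.

52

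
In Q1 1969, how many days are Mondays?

13

Jan 1, 1969 is a Wednesday.
The range spans 90 days (inclusive of both endpoints).
90 = 7 × 12 + 6, so there are 12 full weeks plus 6 extra days.
Each full week contributes one Monday: 12 so far.
The 6 extra days are Wednesday, Thursday, Friday, Saturday, Sunday, Monday — 1 of them qualifies.
Total: 12 + 1 = 13.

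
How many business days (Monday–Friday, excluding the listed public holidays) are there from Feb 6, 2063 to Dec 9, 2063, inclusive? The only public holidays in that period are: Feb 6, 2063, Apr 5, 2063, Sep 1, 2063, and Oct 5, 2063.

216

Feb 6, 2063 is a Tuesday.
From Feb 6, 2063 to Dec 9, 2063 is 307 days inclusive.
307 = 7 × 43 + 6, so there are 43 full weeks plus 6 extra days.
Each full week contributes 5 weekdays (Mon–Fri): 43 × 5 = 215.
The 6 extra days are Tue, Wed, Thu, Fri, Sat, Sun — 4 of them qualify.
Total: 215 + 4 = 219.
Holidays: Feb 6, 2063 (Tue); Apr 5, 2063 (Thu); Sep 1, 2063 (Sat); Oct 5, 2063 (Fri).
3 of the 4 holidays fall on weekdays; the rest are weekends and were already excluded.
Business days: 219 − 3 = 216.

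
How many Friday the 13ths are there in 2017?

2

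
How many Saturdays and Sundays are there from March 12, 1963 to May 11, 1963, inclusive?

March 12, 1963 is a Tuesday.
That's 61 days from start to end, counting both.
61 = 7 × 8 + 5, so there are 8 full weeks plus 5 extra days.
Each full week contributes 2 weekend days (Sat, Sun): 8 × 2 = 16.
The 5 extra days are Tuesday, Wednesday, Thursday, Friday, Saturday — 1 of them qualifies.
Total: 16 + 1 = 17.

17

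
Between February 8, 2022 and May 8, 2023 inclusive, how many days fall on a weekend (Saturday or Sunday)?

130

February 8, 2022 is a Tuesday.
That's 455 days from start to end, counting both.
455 = 7 × 65, so the span is exactly 65 full weeks.
Each full week contributes 2 weekend days (Sat, Sun): 65 × 2 = 130.
Total: 130.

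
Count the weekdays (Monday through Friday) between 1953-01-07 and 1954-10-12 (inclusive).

460 weekdays

1953-01-07 is a Wednesday.
The range spans 644 days (inclusive of both endpoints).
644 = 7 × 92, so the span is exactly 92 full weeks.
Each full week contributes 5 weekdays (Mon–Fri): 92 × 5 = 460.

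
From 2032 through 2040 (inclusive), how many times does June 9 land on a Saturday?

2

Day of week of June 9 in each year:
2032: Wed, 2033: Thu, 2034: Fri, 2035: Sat ✓, 2036: Mon, 2037: Tue, 2038: Wed, 2039: Thu, 2040: Sat ✓
Saturdays: 2035, 2040.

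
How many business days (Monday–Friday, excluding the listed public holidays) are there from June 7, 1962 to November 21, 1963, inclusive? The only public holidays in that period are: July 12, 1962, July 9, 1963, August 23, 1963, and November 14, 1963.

377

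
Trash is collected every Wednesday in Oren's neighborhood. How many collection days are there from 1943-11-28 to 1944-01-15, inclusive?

1943-11-28 is a Sunday.
From 1943-11-28 to 1944-01-15 is 49 days inclusive.
49 = 7 × 7, so the span is exactly 7 full weeks.
Each full week contributes one Wednesday: 7 so far.

7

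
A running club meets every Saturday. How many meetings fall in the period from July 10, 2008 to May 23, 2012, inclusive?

July 10, 2008 is a Thursday.
That's 1414 days from start to end, counting both.
1414 = 7 × 202, so the span is exactly 202 full weeks.
Each full week contributes one Saturday: 202 so far.
Total: 202.

202 Saturdays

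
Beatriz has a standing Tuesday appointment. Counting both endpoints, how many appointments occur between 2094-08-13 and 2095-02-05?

2094-08-13 is a Friday.
From 2094-08-13 to 2095-02-05 is 177 days inclusive.
177 = 7 × 25 + 2, so there are 25 full weeks plus 2 extra days.
Each full week contributes one Tuesday: 25 so far.
The 2 extra days are Fri, Sat — none qualify.
Total: 25 + 0 = 25.

25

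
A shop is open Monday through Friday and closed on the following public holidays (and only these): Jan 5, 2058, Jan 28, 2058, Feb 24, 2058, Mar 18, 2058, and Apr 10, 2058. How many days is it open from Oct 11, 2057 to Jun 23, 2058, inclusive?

179

Oct 11, 2057 is a Thursday.
The range spans 256 days (inclusive of both endpoints).
256 = 7 × 36 + 4, so there are 36 full weeks plus 4 extra days.
Each full week contributes 5 weekdays (Mon–Fri): 36 × 5 = 180.
The 4 extra days are Thursday, Friday, Saturday, Sunday — 2 of them qualify.
Total: 180 + 2 = 182.
Holidays: Jan 5, 2058 (Sat); Jan 28, 2058 (Mon); Feb 24, 2058 (Sun); Mar 18, 2058 (Mon); Apr 10, 2058 (Wed).
3 of the 5 holidays fall on weekdays; the rest are weekends and were already excluded.
Business days: 182 − 3 = 179.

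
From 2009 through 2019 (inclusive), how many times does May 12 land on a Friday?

Day of week of May 12 in each year:
2009: Tue, 2010: Wed, 2011: Thu, 2012: Sat, 2013: Sun, 2014: Mon, 2015: Tue, 2016: Thu, 2017: Fri ✓, 2018: Sat, 2019: Sun
Fridays: 2017.

1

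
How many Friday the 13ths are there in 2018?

The 13th falls on a Friday when the month's 13th has weekday Fri.
Jan 13 is Sat; Feb 13 is Tue; Mar 13 is Tue; Apr 13 is Fri ✓; May 13 is Sun; Jun 13 is Wed; Jul 13 is Fri ✓; Aug 13 is Mon; Sep 13 is Thu; Oct 13 is Sat; Nov 13 is Tue; Dec 13 is Thu.
Friday the 13ths: Apr, Jul.

2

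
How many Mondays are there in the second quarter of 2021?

13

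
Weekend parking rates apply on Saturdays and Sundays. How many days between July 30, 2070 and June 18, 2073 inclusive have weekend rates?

July 30, 2070 is a Wednesday.
From July 30, 2070 to June 18, 2073 is 1055 days inclusive.
1055 = 7 × 150 + 5, so there are 150 full weeks plus 5 extra days.
Each full week contributes 2 weekend days (Sat, Sun): 150 × 2 = 300.
The 5 extra days are Wednesday, Thursday, Friday, Saturday, Sunday — 2 of them qualify.
Total: 300 + 2 = 302.

302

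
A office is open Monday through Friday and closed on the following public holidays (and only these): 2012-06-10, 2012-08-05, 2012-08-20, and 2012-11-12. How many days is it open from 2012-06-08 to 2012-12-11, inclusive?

131

2012-06-08 is a Friday.
From 2012-06-08 to 2012-12-11 is 187 days inclusive.
187 = 7 × 26 + 5, so there are 26 full weeks plus 5 extra days.
Each full week contributes 5 weekdays (Mon–Fri): 26 × 5 = 130.
The 5 extra days are Friday, Saturday, Sunday, Monday, Tuesday — 3 of them qualify.
Total: 130 + 3 = 133.
Holidays: 2012-06-10 (Sun); 2012-08-05 (Sun); 2012-08-20 (Mon); 2012-11-12 (Mon).
2 of the 4 holidays fall on weekdays; the rest are weekends and were already excluded.
Business days: 133 − 2 = 131.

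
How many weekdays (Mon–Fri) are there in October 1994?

1994-10-01 is a Saturday.
The range spans 31 days (inclusive of both endpoints).
31 = 7 × 4 + 3, so there are 4 full weeks plus 3 extra days.
Each full week contributes 5 weekdays (Mon–Fri): 4 × 5 = 20.
The 3 extra days are Sat, Sun, Mon — 1 of them qualifies.
Total: 20 + 1 = 21.

21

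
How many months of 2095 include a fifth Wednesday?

4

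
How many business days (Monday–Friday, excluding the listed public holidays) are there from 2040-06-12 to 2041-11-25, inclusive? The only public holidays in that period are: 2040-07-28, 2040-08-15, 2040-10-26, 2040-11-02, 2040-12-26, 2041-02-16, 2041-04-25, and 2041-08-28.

2040-06-12 is a Tuesday.
From 2040-06-12 to 2041-11-25 is 532 days inclusive.
532 = 7 × 76, so the span is exactly 76 full weeks.
Each full week contributes 5 weekdays (Mon–Fri): 76 × 5 = 380.
Total: 380.
Holidays: 2040-07-28 (Sat); 2040-08-15 (Wed); 2040-10-26 (Fri); 2040-11-02 (Fri); 2040-12-26 (Wed); 2041-02-16 (Sat); 2041-04-25 (Thu); 2041-08-28 (Wed).
6 of the 8 holidays fall on weekdays; the rest are weekends and were already excluded.
Business days: 380 − 6 = 374.

374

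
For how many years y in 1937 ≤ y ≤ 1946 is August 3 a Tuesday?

Day of week of August 3 in each year:
1937: Tue ✓, 1938: Wed, 1939: Thu, 1940: Sat, 1941: Sun, 1942: Mon, 1943: Tue ✓, 1944: Thu, 1945: Fri, 1946: Sat
Tuesdays: 1937, 1943.

2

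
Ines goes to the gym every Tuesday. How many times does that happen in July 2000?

2000-07-01 is a Saturday.
The range spans 31 days (inclusive of both endpoints).
31 = 7 × 4 + 3, so there are 4 full weeks plus 3 extra days.
Each full week contributes one Tuesday: 4 so far.
The 3 extra days are Sat, Sun, Mon — none qualify.
Total: 4 + 0 = 4.

4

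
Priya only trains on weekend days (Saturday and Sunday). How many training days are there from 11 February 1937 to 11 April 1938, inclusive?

122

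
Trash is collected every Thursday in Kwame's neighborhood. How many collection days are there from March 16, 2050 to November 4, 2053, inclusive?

March 16, 2050 is a Wednesday.
That's 1330 days from start to end, counting both.
1330 = 7 × 190, so the span is exactly 190 full weeks.
Each full week contributes one Thursday: 190 so far.

190 Thursdays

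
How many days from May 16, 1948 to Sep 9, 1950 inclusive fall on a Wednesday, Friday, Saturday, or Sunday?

484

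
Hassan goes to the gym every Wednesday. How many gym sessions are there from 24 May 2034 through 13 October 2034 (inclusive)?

21 Wednesdays

24 May 2034 is a Wednesday.
The range spans 143 days (inclusive of both endpoints).
143 = 7 × 20 + 3, so there are 20 full weeks plus 3 extra days.
Each full week contributes one Wednesday: 20 so far.
The 3 extra days are Wed, Thu, Fri — 1 of them qualifies.
Total: 20 + 1 = 21.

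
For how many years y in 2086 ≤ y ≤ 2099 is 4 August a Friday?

1

Day of week of August 4 in each year:
2086: Sun, 2087: Mon, 2088: Wed, 2089: Thu, 2090: Fri ✓, 2091: Sat, 2092: Mon, 2093: Tue, 2094: Wed, 2095: Thu, 2096: Sat, 2097: Sun, 2098: Mon, 2099: Tue
Fridays: 2090.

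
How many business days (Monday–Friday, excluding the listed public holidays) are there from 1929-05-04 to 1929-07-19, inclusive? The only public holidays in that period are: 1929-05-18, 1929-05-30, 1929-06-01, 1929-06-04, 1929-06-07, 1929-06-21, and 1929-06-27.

1929-05-04 is a Saturday.
The range spans 77 days (inclusive of both endpoints).
77 = 7 × 11, so the span is exactly 11 full weeks.
Each full week contributes 5 weekdays (Mon–Fri): 11 × 5 = 55.
Holidays: 1929-05-18 (Sat); 1929-05-30 (Thu); 1929-06-01 (Sat); 1929-06-04 (Tue); 1929-06-07 (Fri); 1929-06-21 (Fri); 1929-06-27 (Thu).
5 of the 7 holidays fall on weekdays; the rest are weekends and were already excluded.
Business days: 55 − 5 = 50.

50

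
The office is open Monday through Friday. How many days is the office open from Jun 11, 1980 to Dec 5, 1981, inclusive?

Jun 11, 1980 is a Wednesday.
The range spans 543 days (inclusive of both endpoints).
543 = 7 × 77 + 4, so there are 77 full weeks plus 4 extra days.
Each full week contributes 5 weekdays (Mon–Fri): 77 × 5 = 385.
The 4 extra days are Wed, Thu, Fri, Sat — 3 of them qualify.
Total: 385 + 3 = 388.

388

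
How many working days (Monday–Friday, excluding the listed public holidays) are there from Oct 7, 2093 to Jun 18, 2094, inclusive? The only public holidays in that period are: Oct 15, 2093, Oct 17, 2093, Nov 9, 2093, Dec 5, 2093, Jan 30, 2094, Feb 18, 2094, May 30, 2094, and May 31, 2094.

179

Oct 7, 2093 is a Wednesday.
That's 255 days from start to end, counting both.
255 = 7 × 36 + 3, so there are 36 full weeks plus 3 extra days.
Each full week contributes 5 weekdays (Mon–Fri): 36 × 5 = 180.
The 3 extra days are Wed, Thu, Fri — 3 of them qualify.
Total: 180 + 3 = 183.
Holidays: Oct 15, 2093 (Thu); Oct 17, 2093 (Sat); Nov 9, 2093 (Mon); Dec 5, 2093 (Sat); Jan 30, 2094 (Sat); Feb 18, 2094 (Thu); May 30, 2094 (Sun); May 31, 2094 (Mon).
4 of the 8 holidays fall on weekdays; the rest are weekends and were already excluded.
Business days: 183 − 4 = 179.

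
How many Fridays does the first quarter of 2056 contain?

Jan 1, 2056 is a Saturday.
From Jan 1, 2056 to Mar 31, 2056 is 91 days inclusive.
91 = 7 × 13, so the span is exactly 13 full weeks.
Each full week contributes one Friday: 13 so far.
Total: 13.

13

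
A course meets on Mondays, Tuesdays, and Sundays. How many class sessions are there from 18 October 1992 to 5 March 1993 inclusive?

60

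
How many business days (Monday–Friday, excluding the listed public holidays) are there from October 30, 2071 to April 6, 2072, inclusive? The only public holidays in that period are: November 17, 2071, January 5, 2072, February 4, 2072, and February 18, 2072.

110 business days

October 30, 2071 is a Friday.
From October 30, 2071 to April 6, 2072 is 160 days inclusive.
160 = 7 × 22 + 6, so there are 22 full weeks plus 6 extra days.
Each full week contributes 5 weekdays (Mon–Fri): 22 × 5 = 110.
The 6 extra days are Friday, Saturday, Sunday, Monday, Tuesday, Wednesday — 4 of them qualify.
Total: 110 + 4 = 114.
Holidays: November 17, 2071 (Tue); January 5, 2072 (Tue); February 4, 2072 (Thu); February 18, 2072 (Thu).
All 4 holidays fall on weekdays, so subtract 4.
Business days: 114 − 4 = 110.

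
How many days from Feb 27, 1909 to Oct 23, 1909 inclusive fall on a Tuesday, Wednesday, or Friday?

Feb 27, 1909 is a Saturday.
The range spans 239 days (inclusive of both endpoints).
239 = 7 × 34 + 1, so there are 34 full weeks plus 1 extra day.
Each full week contributes 3 days from the set (Tue, Wed, Fri): 34 × 3 = 102.
The 1 extra day is Saturday — none qualify.
Total: 102 + 0 = 102.

102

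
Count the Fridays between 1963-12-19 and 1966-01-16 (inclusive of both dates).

109

1963-12-19 is a Thursday.
The range spans 760 days (inclusive of both endpoints).
760 = 7 × 108 + 4, so there are 108 full weeks plus 4 extra days.
Each full week contributes one Friday: 108 so far.
The 4 extra days are Thu, Fri, Sat, Sun — 1 of them qualifies.
Total: 108 + 1 = 109.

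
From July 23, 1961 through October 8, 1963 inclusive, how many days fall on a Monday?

July 23, 1961 is a Sunday.
That's 808 days from start to end, counting both.
808 = 7 × 115 + 3, so there are 115 full weeks plus 3 extra days.
Each full week contributes one Monday: 115 so far.
The 3 extra days are Sun, Mon, Tue — 1 of them qualifies.
Total: 115 + 1 = 116.

116 Mondays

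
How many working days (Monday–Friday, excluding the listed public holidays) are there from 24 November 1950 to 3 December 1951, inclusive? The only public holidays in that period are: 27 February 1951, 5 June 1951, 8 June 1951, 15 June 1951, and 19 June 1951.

262

24 November 1950 is a Friday.
That's 375 days from start to end, counting both.
375 = 7 × 53 + 4, so there are 53 full weeks plus 4 extra days.
Each full week contributes 5 weekdays (Mon–Fri): 53 × 5 = 265.
The 4 extra days are Friday, Saturday, Sunday, Monday — 2 of them qualify.
Total: 265 + 2 = 267.
Holidays: 27 February 1951 (Tue); 5 June 1951 (Tue); 8 June 1951 (Fri); 15 June 1951 (Fri); 19 June 1951 (Tue).
All 5 holidays fall on weekdays, so subtract 5.
Business days: 267 − 5 = 262.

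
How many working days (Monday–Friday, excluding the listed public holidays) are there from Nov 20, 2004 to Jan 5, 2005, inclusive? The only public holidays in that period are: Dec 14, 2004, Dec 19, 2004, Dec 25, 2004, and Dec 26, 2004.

32 working days

Nov 20, 2004 is a Saturday.
The range spans 47 days (inclusive of both endpoints).
47 = 7 × 6 + 5, so there are 6 full weeks plus 5 extra days.
Each full week contributes 5 weekdays (Mon–Fri): 6 × 5 = 30.
The 5 extra days are Saturday, Sunday, Monday, Tuesday, Wednesday — 3 of them qualify.
Total: 30 + 3 = 33.
Holidays: Dec 14, 2004 (Tue); Dec 19, 2004 (Sun); Dec 25, 2004 (Sat); Dec 26, 2004 (Sun).
1 of the 4 holidays fall on weekdays; the rest are weekends and were already excluded.
Business days: 33 − 1 = 32.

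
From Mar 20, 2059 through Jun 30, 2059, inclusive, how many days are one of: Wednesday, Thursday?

29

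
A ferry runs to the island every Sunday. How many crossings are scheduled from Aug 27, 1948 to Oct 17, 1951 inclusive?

Aug 27, 1948 is a Friday.
The range spans 1147 days (inclusive of both endpoints).
1147 = 7 × 163 + 6, so there are 163 full weeks plus 6 extra days.
Each full week contributes one Sunday: 163 so far.
The 6 extra days are Fri, Sat, Sun, Mon, Tue, Wed — 1 of them qualifies.
Total: 163 + 1 = 164.

164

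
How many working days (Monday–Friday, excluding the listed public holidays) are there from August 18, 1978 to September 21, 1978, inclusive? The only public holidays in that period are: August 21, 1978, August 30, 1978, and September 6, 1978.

22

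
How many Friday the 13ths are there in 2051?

2

The 13th falls on a Friday when the month's 13th has weekday Fri.
Jan 13 is Fri ✓; Feb 13 is Mon; Mar 13 is Mon; Apr 13 is Thu; May 13 is Sat; Jun 13 is Tue; Jul 13 is Thu; Aug 13 is Sun; Sep 13 is Wed; Oct 13 is Fri ✓; Nov 13 is Mon; Dec 13 is Wed.
Friday the 13ths: Jan, Oct.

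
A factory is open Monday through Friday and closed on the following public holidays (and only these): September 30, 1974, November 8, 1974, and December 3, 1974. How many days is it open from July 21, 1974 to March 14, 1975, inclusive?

167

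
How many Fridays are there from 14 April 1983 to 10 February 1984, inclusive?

14 April 1983 is a Thursday.
The range spans 303 days (inclusive of both endpoints).
303 = 7 × 43 + 2, so there are 43 full weeks plus 2 extra days.
Each full week contributes one Friday: 43 so far.
The 2 extra days are Thu, Fri — 1 of them qualifies.
Total: 43 + 1 = 44.

44 Fridays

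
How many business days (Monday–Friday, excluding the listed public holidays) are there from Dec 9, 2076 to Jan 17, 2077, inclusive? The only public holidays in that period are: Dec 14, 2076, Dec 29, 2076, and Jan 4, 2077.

25 business days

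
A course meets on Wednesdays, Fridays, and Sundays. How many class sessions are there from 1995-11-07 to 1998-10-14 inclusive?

1995-11-07 is a Tuesday.
That's 1073 days from start to end, counting both.
1073 = 7 × 153 + 2, so there are 153 full weeks plus 2 extra days.
Each full week contributes 3 days from the set (Wed, Fri, Sun): 153 × 3 = 459.
The 2 extra days are Tue, Wed — 1 of them qualifies.
Total: 459 + 1 = 460.

460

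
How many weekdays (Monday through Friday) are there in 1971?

261 weekdays

1 January 1971 is a Friday.
From 1 January 1971 to 31 December 1971 is 365 days inclusive.
365 = 7 × 52 + 1, so there are 52 full weeks plus 1 extra day.
Each full week contributes 5 weekdays (Mon–Fri): 52 × 5 = 260.
The 1 extra day is Fri — 1 of them qualifies.
Total: 260 + 1 = 261.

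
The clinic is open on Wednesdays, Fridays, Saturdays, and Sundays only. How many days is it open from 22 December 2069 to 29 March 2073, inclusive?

22 December 2069 is a Sunday.
That's 1194 days from start to end, counting both.
1194 = 7 × 170 + 4, so there are 170 full weeks plus 4 extra days.
Each full week contributes 4 days from the set (Wed, Fri, Sat, Sun): 170 × 4 = 680.
The 4 extra days are Sun, Mon, Tue, Wed — 2 of them qualify.
Total: 680 + 2 = 682.

682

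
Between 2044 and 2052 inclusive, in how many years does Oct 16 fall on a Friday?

1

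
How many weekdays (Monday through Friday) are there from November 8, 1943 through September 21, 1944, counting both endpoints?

November 8, 1943 is a Monday.
From November 8, 1943 to September 21, 1944 is 319 days inclusive.
319 = 7 × 45 + 4, so there are 45 full weeks plus 4 extra days.
Each full week contributes 5 weekdays (Mon–Fri): 45 × 5 = 225.
The 4 extra days are Monday, Tuesday, Wednesday, Thursday — 4 of them qualify.
Total: 225 + 4 = 229.

229 weekdays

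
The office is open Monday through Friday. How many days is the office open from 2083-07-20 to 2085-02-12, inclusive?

2083-07-20 is a Tuesday.
From 2083-07-20 to 2085-02-12 is 574 days inclusive.
574 = 7 × 82, so the span is exactly 82 full weeks.
Each full week contributes 5 weekdays (Mon–Fri): 82 × 5 = 410.

410 weekdays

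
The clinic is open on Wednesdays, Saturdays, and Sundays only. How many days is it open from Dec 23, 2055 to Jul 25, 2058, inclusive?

Dec 23, 2055 is a Thursday.
From Dec 23, 2055 to Jul 25, 2058 is 946 days inclusive.
946 = 7 × 135 + 1, so there are 135 full weeks plus 1 extra day.
Each full week contributes 3 days from the set (Wed, Sat, Sun): 135 × 3 = 405.
The 1 extra day is Thu — none qualify.
Total: 405 + 0 = 405.

405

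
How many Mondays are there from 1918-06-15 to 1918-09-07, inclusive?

1918-06-15 is a Saturday.
The range spans 85 days (inclusive of both endpoints).
85 = 7 × 12 + 1, so there are 12 full weeks plus 1 extra day.
Each full week contributes one Monday: 12 so far.
The 1 extra day is Saturday — none qualify.
Total: 12 + 0 = 12.

12 Mondays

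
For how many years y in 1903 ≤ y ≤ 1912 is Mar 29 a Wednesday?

2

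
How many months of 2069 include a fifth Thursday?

A month has five Thursdays exactly when Thursday falls within its first (length − 28) days.
Jan: 31 days, starts Tue → 5 of Tue, Wed, Thu ✓
Feb: 28 days, starts Fri → 5 of (none)
Mar: 31 days, starts Fri → 5 of Fri, Sat, Sun
Apr: 30 days, starts Mon → 5 of Mon, Tue
May: 31 days, starts Wed → 5 of Wed, Thu, Fri ✓
Jun: 30 days, starts Sat → 5 of Sat, Sun
Jul: 31 days, starts Mon → 5 of Mon, Tue, Wed
Aug: 31 days, starts Thu → 5 of Thu, Fri, Sat ✓
Sep: 30 days, starts Sun → 5 of Sun, Mon
Oct: 31 days, starts Tue → 5 of Tue, Wed, Thu ✓
Nov: 30 days, starts Fri → 5 of Fri, Sat
Dec: 31 days, starts Sun → 5 of Sun, Mon, Tue
Months with five Thursdays: Jan, May, Aug, Oct.

4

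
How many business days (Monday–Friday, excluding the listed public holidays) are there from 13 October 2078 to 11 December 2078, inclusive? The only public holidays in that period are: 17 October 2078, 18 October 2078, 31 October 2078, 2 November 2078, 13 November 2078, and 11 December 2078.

13 October 2078 is a Thursday.
That's 60 days from start to end, counting both.
60 = 7 × 8 + 4, so there are 8 full weeks plus 4 extra days.
Each full week contributes 5 weekdays (Mon–Fri): 8 × 5 = 40.
The 4 extra days are Thursday, Friday, Saturday, Sunday — 2 of them qualify.
Total: 40 + 2 = 42.
Holidays: 17 October 2078 (Mon); 18 October 2078 (Tue); 31 October 2078 (Mon); 2 November 2078 (Wed); 13 November 2078 (Sun); 11 December 2078 (Sun).
4 of the 6 holidays fall on weekdays; the rest are weekends and were already excluded.
Business days: 42 − 4 = 38.

38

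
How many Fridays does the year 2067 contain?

52

2067-01-01 is a Saturday.
That's 365 days from start to end, counting both.
365 = 7 × 52 + 1, so there are 52 full weeks plus 1 extra day.
Each full week contributes one Friday: 52 so far.
The 1 extra day is Saturday — none qualify.
Total: 52 + 0 = 52.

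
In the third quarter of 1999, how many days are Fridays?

1 July 1999 is a Thursday.
From 1 July 1999 to 30 September 1999 is 92 days inclusive.
92 = 7 × 13 + 1, so there are 13 full weeks plus 1 extra day.
Each full week contributes one Friday: 13 so far.
The 1 extra day is Thursday — none qualify.
Total: 13 + 0 = 13.

13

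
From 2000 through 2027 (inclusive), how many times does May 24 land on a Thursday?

4

Day of week of May 24 in each year:
2000: Wed, 2001: Thu ✓, 2002: Fri, 2003: Sat, 2004: Mon, 2005: Tue, 2006: Wed, 2007: Thu ✓, 2008: Sat, 2009: Sun, 2010: Mon, 2011: Tue, 2012: Thu ✓, 2013: Fri, 2014: Sat, 2015: Sun, 2016: Tue, 2017: Wed, 2018: Thu ✓, 2019: Fri, 2020: Sun, 2021: Mon, 2022: Tue, 2023: Wed, 2024: Fri, 2025: Sat, 2026: Sun, 2027: Mon
Thursdays: 2001, 2007, 2012, 2018.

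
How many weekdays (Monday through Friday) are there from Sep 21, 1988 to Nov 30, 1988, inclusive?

51

Sep 21, 1988 is a Wednesday.
From Sep 21, 1988 to Nov 30, 1988 is 71 days inclusive.
71 = 7 × 10 + 1, so there are 10 full weeks plus 1 extra day.
Each full week contributes 5 weekdays (Mon–Fri): 10 × 5 = 50.
The 1 extra day is Wed — 1 of them qualifies.
Total: 50 + 1 = 51.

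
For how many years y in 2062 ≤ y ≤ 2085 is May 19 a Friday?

Day of week of May 19 in each year:
2062: Fri ✓, 2063: Sat, 2064: Mon, 2065: Tue, 2066: Wed, 2067: Thu, 2068: Sat, 2069: Sun, 2070: Mon, 2071: Tue, 2072: Thu, 2073: Fri ✓, 2074: Sat, 2075: Sun, 2076: Tue, 2077: Wed, 2078: Thu, 2079: Fri ✓, 2080: Sun, 2081: Mon, 2082: Tue, 2083: Wed, 2084: Fri ✓, 2085: Sat
Fridays: 2062, 2073, 2079, 2084.

4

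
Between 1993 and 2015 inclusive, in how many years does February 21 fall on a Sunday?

3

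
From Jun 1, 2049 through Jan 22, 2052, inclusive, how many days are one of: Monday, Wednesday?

276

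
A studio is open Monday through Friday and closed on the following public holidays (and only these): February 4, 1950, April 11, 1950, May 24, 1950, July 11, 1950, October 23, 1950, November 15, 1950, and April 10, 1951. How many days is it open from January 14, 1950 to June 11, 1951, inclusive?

360

January 14, 1950 is a Saturday.
That's 514 days from start to end, counting both.
514 = 7 × 73 + 3, so there are 73 full weeks plus 3 extra days.
Each full week contributes 5 weekdays (Mon–Fri): 73 × 5 = 365.
The 3 extra days are Saturday, Sunday, Monday — 1 of them qualifies.
Total: 365 + 1 = 366.
Holidays: February 4, 1950 (Sat); April 11, 1950 (Tue); May 24, 1950 (Wed); July 11, 1950 (Tue); October 23, 1950 (Mon); November 15, 1950 (Wed); April 10, 1951 (Tue).
6 of the 7 holidays fall on weekdays; the rest are weekends and were already excluded.
Business days: 366 − 6 = 360.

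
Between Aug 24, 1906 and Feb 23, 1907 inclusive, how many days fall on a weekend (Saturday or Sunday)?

Aug 24, 1906 is a Friday.
From Aug 24, 1906 to Feb 23, 1907 is 184 days inclusive.
184 = 7 × 26 + 2, so there are 26 full weeks plus 2 extra days.
Each full week contributes 2 weekend days (Sat, Sun): 26 × 2 = 52.
The 2 extra days are Fri, Sat — 1 of them qualifies.
Total: 52 + 1 = 53.

53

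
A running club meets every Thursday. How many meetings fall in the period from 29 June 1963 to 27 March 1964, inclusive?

29 June 1963 is a Saturday.
From 29 June 1963 to 27 March 1964 is 273 days inclusive.
273 = 7 × 39, so the span is exactly 39 full weeks.
Each full week contributes one Thursday: 39 so far.

39 Thursdays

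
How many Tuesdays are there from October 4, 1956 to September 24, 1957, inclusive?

51 Tuesdays

October 4, 1956 is a Thursday.
The range spans 356 days (inclusive of both endpoints).
356 = 7 × 50 + 6, so there are 50 full weeks plus 6 extra days.
Each full week contributes one Tuesday: 50 so far.
The 6 extra days are Thursday, Friday, Saturday, Sunday, Monday, Tuesday — 1 of them qualifies.
Total: 50 + 1 = 51.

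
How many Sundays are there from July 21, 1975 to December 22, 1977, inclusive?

July 21, 1975 is a Monday.
The range spans 886 days (inclusive of both endpoints).
886 = 7 × 126 + 4, so there are 126 full weeks plus 4 extra days.
Each full week contributes one Sunday: 126 so far.
The 4 extra days are Monday, Tuesday, Wednesday, Thursday — none qualify.
Total: 126 + 0 = 126.

126 Sundays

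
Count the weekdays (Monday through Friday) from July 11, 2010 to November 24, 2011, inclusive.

359 weekdays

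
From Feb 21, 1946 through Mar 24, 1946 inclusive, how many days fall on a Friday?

Feb 21, 1946 is a Thursday.
That's 32 days from start to end, counting both.
32 = 7 × 4 + 4, so there are 4 full weeks plus 4 extra days.
Each full week contributes one Friday: 4 so far.
The 4 extra days are Thu, Fri, Sat, Sun — 1 of them qualifies.
Total: 4 + 1 = 5.

5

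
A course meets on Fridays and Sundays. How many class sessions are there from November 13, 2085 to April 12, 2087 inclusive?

147

November 13, 2085 is a Tuesday.
From November 13, 2085 to April 12, 2087 is 516 days inclusive.
516 = 7 × 73 + 5, so there are 73 full weeks plus 5 extra days.
Each full week contributes 2 days from the set (Fri, Sun): 73 × 2 = 146.
The 5 extra days are Tuesday, Wednesday, Thursday, Friday, Saturday — 1 of them qualifies.
Total: 146 + 1 = 147.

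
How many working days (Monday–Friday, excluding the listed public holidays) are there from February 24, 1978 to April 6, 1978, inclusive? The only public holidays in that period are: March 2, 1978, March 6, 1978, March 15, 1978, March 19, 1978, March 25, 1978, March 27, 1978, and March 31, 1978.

February 24, 1978 is a Friday.
That's 42 days from start to end, counting both.
42 = 7 × 6, so the span is exactly 6 full weeks.
Each full week contributes 5 weekdays (Mon–Fri): 6 × 5 = 30.
Total: 30.
Holidays: March 2, 1978 (Thu); March 6, 1978 (Mon); March 15, 1978 (Wed); March 19, 1978 (Sun); March 25, 1978 (Sat); March 27, 1978 (Mon); March 31, 1978 (Fri).
5 of the 7 holidays fall on weekdays; the rest are weekends and were already excluded.
Business days: 30 − 5 = 25.

25 working days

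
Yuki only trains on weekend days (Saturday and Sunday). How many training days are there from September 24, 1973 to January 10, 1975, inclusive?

September 24, 1973 is a Monday.
The range spans 474 days (inclusive of both endpoints).
474 = 7 × 67 + 5, so there are 67 full weeks plus 5 extra days.
Each full week contributes 2 weekend days (Sat, Sun): 67 × 2 = 134.
The 5 extra days are Monday, Tuesday, Wednesday, Thursday, Friday — none qualify.
Total: 134 + 0 = 134.

134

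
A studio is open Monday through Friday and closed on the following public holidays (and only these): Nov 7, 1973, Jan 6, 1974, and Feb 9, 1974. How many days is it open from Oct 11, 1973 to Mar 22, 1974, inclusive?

116 business days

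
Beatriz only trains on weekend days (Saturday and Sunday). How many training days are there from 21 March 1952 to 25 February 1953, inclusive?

98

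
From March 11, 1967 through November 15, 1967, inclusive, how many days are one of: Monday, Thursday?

March 11, 1967 is a Saturday.
From March 11, 1967 to November 15, 1967 is 250 days inclusive.
250 = 7 × 35 + 5, so there are 35 full weeks plus 5 extra days.
Each full week contributes 2 days from the set (Mon, Thu): 35 × 2 = 70.
The 5 extra days are Sat, Sun, Mon, Tue, Wed — 1 of them qualifies.
Total: 70 + 1 = 71.

71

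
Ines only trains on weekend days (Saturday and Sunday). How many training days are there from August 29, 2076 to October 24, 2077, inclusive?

August 29, 2076 is a Saturday.
That's 422 days from start to end, counting both.
422 = 7 × 60 + 2, so there are 60 full weeks plus 2 extra days.
Each full week contributes 2 weekend days (Sat, Sun): 60 × 2 = 120.
The 2 extra days are Saturday, Sunday — 2 of them qualify.
Total: 120 + 2 = 122.

122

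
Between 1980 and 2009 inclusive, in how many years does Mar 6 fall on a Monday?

4

Day of week of March 6 in each year:
1980: Thu, 1981: Fri, 1982: Sat, 1983: Sun, 1984: Tue, 1985: Wed, 1986: Thu, 1987: Fri, 1988: Sun, 1989: Mon ✓, 1990: Tue, 1991: Wed, 1992: Fri, 1993: Sat, 1994: Sun, 1995: Mon ✓, 1996: Wed, 1997: Thu, 1998: Fri, 1999: Sat, 2000: Mon ✓, 2001: Tue, 2002: Wed, 2003: Thu, 2004: Sat, 2005: Sun, 2006: Mon ✓, 2007: Tue, 2008: Thu, 2009: Fri
Mondays: 1989, 1995, 2000, 2006.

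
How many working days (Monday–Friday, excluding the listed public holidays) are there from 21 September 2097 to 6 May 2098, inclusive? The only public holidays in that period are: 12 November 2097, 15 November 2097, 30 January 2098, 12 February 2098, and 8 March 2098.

158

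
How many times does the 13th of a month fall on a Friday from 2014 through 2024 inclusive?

Friday-the-13ths by year:
2014: Jun
2015: Feb, Mar, Nov
2016: May
2017: Jan, Oct
2018: Apr, Jul
2019: Sep, Dec
2020: Mar, Nov
2021: Aug
2022: May
2023: Jan, Oct
2024: Sep, Dec

19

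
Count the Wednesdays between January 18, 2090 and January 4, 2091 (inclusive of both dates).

51

January 18, 2090 is a Wednesday.
From January 18, 2090 to January 4, 2091 is 352 days inclusive.
352 = 7 × 50 + 2, so there are 50 full weeks plus 2 extra days.
Each full week contributes one Wednesday: 50 so far.
The 2 extra days are Wednesday, Thursday — 1 of them qualifies.
Total: 50 + 1 = 51.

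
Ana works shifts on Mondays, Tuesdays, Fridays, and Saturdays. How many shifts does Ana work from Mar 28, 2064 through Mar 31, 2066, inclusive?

Mar 28, 2064 is a Friday.
That's 734 days from start to end, counting both.
734 = 7 × 104 + 6, so there are 104 full weeks plus 6 extra days.
Each full week contributes 4 days from the set (Mon, Tue, Fri, Sat): 104 × 4 = 416.
The 6 extra days are Fri, Sat, Sun, Mon, Tue, Wed — 4 of them qualify.
Total: 416 + 4 = 420.

420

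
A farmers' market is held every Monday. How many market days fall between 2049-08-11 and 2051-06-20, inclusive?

2049-08-11 is a Wednesday.
The range spans 679 days (inclusive of both endpoints).
679 = 7 × 97, so the span is exactly 97 full weeks.
Each full week contributes one Monday: 97 so far.
Total: 97.

97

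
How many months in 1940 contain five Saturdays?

A month has five Saturdays exactly when Saturday falls within its first (length − 28) days.
Jan: 31 days, starts Mon → 5 of Mon, Tue, Wed
Feb: 29 days, starts Thu → 5 of Thu
Mar: 31 days, starts Fri → 5 of Fri, Sat, Sun ✓
Apr: 30 days, starts Mon → 5 of Mon, Tue
May: 31 days, starts Wed → 5 of Wed, Thu, Fri
Jun: 30 days, starts Sat → 5 of Sat, Sun ✓
Jul: 31 days, starts Mon → 5 of Mon, Tue, Wed
Aug: 31 days, starts Thu → 5 of Thu, Fri, Sat ✓
Sep: 30 days, starts Sun → 5 of Sun, Mon
Oct: 31 days, starts Tue → 5 of Tue, Wed, Thu
Nov: 30 days, starts Fri → 5 of Fri, Sat ✓
Dec: 31 days, starts Sun → 5 of Sun, Mon, Tue
Months with five Saturdays: Mar, Jun, Aug, Nov.

4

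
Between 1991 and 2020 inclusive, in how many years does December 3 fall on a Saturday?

4

Day of week of December 3 in each year:
1991: Tue, 1992: Thu, 1993: Fri, 1994: Sat ✓, 1995: Sun, 1996: Tue, 1997: Wed, 1998: Thu, 1999: Fri, 2000: Sun, 2001: Mon, 2002: Tue, 2003: Wed, 2004: Fri, 2005: Sat ✓, 2006: Sun, 2007: Mon, 2008: Wed, 2009: Thu, 2010: Fri, 2011: Sat ✓, 2012: Mon, 2013: Tue, 2014: Wed, 2015: Thu, 2016: Sat ✓, 2017: Sun, 2018: Mon, 2019: Tue, 2020: Thu
Saturdays: 1994, 2005, 2011, 2016.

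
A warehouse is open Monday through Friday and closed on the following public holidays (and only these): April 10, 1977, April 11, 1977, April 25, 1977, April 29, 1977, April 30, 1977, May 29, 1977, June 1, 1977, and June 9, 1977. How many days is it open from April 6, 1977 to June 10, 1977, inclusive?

April 6, 1977 is a Wednesday.
That's 66 days from start to end, counting both.
66 = 7 × 9 + 3, so there are 9 full weeks plus 3 extra days.
Each full week contributes 5 weekdays (Mon–Fri): 9 × 5 = 45.
The 3 extra days are Wednesday, Thursday, Friday — 3 of them qualify.
Total: 45 + 3 = 48.
Holidays: April 10, 1977 (Sun); April 11, 1977 (Mon); April 25, 1977 (Mon); April 29, 1977 (Fri); April 30, 1977 (Sat); May 29, 1977 (Sun); June 1, 1977 (Wed); June 9, 1977 (Thu).
5 of the 8 holidays fall on weekdays; the rest are weekends and were already excluded.
Business days: 48 − 5 = 43.

43 business days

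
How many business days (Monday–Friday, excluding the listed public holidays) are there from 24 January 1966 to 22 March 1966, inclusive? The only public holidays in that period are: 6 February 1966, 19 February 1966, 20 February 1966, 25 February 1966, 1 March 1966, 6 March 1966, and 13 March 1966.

40

24 January 1966 is a Monday.
That's 58 days from start to end, counting both.
58 = 7 × 8 + 2, so there are 8 full weeks plus 2 extra days.
Each full week contributes 5 weekdays (Mon–Fri): 8 × 5 = 40.
The 2 extra days are Monday, Tuesday — 2 of them qualify.
Total: 40 + 2 = 42.
Holidays: 6 February 1966 (Sun); 19 February 1966 (Sat); 20 February 1966 (Sun); 25 February 1966 (Fri); 1 March 1966 (Tue); 6 March 1966 (Sun); 13 March 1966 (Sun).
2 of the 7 holidays fall on weekdays; the rest are weekends and were already excluded.
Business days: 42 − 2 = 40.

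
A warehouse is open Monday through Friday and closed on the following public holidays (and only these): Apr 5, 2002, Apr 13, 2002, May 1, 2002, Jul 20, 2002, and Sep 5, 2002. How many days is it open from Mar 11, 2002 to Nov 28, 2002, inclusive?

186 business days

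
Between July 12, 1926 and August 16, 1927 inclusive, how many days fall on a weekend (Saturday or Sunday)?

114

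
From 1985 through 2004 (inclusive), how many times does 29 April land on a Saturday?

Day of week of April 29 in each year:
1985: Mon, 1986: Tue, 1987: Wed, 1988: Fri, 1989: Sat ✓, 1990: Sun, 1991: Mon, 1992: Wed, 1993: Thu, 1994: Fri, 1995: Sat ✓, 1996: Mon, 1997: Tue, 1998: Wed, 1999: Thu, 2000: Sat ✓, 2001: Sun, 2002: Mon, 2003: Tue, 2004: Thu
Saturdays: 1989, 1995, 2000.

3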